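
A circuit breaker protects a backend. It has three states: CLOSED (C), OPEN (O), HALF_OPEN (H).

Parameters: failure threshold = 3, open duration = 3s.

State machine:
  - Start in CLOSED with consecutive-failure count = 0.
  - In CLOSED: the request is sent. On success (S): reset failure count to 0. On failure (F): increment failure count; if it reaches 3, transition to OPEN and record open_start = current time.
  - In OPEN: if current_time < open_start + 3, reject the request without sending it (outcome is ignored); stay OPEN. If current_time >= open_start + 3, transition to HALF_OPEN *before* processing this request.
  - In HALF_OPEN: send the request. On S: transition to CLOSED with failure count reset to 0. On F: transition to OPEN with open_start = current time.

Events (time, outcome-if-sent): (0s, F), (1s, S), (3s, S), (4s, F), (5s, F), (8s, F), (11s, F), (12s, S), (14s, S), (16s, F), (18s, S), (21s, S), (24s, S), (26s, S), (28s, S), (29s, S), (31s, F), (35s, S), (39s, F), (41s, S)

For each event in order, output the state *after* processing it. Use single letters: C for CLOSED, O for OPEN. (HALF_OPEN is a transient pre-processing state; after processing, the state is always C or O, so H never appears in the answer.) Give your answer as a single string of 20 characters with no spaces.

Answer: CCCCCOOOCCCCCCCCCCCC

Derivation:
State after each event:
  event#1 t=0s outcome=F: state=CLOSED
  event#2 t=1s outcome=S: state=CLOSED
  event#3 t=3s outcome=S: state=CLOSED
  event#4 t=4s outcome=F: state=CLOSED
  event#5 t=5s outcome=F: state=CLOSED
  event#6 t=8s outcome=F: state=OPEN
  event#7 t=11s outcome=F: state=OPEN
  event#8 t=12s outcome=S: state=OPEN
  event#9 t=14s outcome=S: state=CLOSED
  event#10 t=16s outcome=F: state=CLOSED
  event#11 t=18s outcome=S: state=CLOSED
  event#12 t=21s outcome=S: state=CLOSED
  event#13 t=24s outcome=S: state=CLOSED
  event#14 t=26s outcome=S: state=CLOSED
  event#15 t=28s outcome=S: state=CLOSED
  event#16 t=29s outcome=S: state=CLOSED
  event#17 t=31s outcome=F: state=CLOSED
  event#18 t=35s outcome=S: state=CLOSED
  event#19 t=39s outcome=F: state=CLOSED
  event#20 t=41s outcome=S: state=CLOSED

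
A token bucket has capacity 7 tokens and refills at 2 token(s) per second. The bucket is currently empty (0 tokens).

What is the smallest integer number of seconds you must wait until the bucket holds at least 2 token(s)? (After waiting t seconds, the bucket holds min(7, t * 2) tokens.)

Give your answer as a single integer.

Answer: 1

Derivation:
Need t * 2 >= 2, so t >= 2/2.
Smallest integer t = ceil(2/2) = 1.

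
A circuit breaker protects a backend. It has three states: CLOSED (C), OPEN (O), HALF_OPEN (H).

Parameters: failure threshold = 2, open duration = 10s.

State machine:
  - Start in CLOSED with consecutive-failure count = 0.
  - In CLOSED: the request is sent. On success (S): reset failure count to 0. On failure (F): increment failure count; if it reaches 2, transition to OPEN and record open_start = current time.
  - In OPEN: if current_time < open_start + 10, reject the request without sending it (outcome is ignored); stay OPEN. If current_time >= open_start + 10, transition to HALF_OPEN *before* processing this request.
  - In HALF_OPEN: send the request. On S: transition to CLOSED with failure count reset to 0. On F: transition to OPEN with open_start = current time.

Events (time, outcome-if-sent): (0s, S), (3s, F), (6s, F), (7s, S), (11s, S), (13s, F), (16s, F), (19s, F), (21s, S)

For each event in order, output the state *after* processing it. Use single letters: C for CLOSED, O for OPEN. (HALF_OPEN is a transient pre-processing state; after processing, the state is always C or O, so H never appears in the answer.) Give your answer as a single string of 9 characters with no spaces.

State after each event:
  event#1 t=0s outcome=S: state=CLOSED
  event#2 t=3s outcome=F: state=CLOSED
  event#3 t=6s outcome=F: state=OPEN
  event#4 t=7s outcome=S: state=OPEN
  event#5 t=11s outcome=S: state=OPEN
  event#6 t=13s outcome=F: state=OPEN
  event#7 t=16s outcome=F: state=OPEN
  event#8 t=19s outcome=F: state=OPEN
  event#9 t=21s outcome=S: state=OPEN

Answer: CCOOOOOOO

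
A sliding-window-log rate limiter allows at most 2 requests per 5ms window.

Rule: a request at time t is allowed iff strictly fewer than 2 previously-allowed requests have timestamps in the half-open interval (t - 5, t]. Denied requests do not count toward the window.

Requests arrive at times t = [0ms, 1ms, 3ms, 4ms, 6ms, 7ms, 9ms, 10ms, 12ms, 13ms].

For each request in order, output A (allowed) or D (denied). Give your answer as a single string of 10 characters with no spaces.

Answer: AADDAADDAA

Derivation:
Tracking allowed requests in the window:
  req#1 t=0ms: ALLOW
  req#2 t=1ms: ALLOW
  req#3 t=3ms: DENY
  req#4 t=4ms: DENY
  req#5 t=6ms: ALLOW
  req#6 t=7ms: ALLOW
  req#7 t=9ms: DENY
  req#8 t=10ms: DENY
  req#9 t=12ms: ALLOW
  req#10 t=13ms: ALLOW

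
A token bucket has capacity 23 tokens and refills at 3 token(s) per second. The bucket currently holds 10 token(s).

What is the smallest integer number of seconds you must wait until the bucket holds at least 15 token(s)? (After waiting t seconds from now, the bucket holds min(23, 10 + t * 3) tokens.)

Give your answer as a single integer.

Need 10 + t * 3 >= 15, so t >= 5/3.
Smallest integer t = ceil(5/3) = 2.

Answer: 2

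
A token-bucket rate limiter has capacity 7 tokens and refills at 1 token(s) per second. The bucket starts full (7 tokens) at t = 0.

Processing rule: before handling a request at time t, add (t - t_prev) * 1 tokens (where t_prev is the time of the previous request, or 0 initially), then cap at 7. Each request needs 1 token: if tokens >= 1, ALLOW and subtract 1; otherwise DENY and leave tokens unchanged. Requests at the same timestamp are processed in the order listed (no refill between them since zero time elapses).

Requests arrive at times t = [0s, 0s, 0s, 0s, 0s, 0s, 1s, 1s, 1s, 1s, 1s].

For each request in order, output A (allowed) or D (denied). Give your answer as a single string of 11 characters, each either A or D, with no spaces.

Answer: AAAAAAAADDD

Derivation:
Simulating step by step:
  req#1 t=0s: ALLOW
  req#2 t=0s: ALLOW
  req#3 t=0s: ALLOW
  req#4 t=0s: ALLOW
  req#5 t=0s: ALLOW
  req#6 t=0s: ALLOW
  req#7 t=1s: ALLOW
  req#8 t=1s: ALLOW
  req#9 t=1s: DENY
  req#10 t=1s: DENY
  req#11 t=1s: DENY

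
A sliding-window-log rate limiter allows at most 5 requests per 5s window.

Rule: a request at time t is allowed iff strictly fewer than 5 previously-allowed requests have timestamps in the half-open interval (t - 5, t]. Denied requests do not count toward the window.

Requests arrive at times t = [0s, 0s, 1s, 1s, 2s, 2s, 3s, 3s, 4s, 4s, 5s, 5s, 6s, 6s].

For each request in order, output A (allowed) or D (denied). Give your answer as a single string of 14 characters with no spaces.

Answer: AAAAADDDDDAAAA

Derivation:
Tracking allowed requests in the window:
  req#1 t=0s: ALLOW
  req#2 t=0s: ALLOW
  req#3 t=1s: ALLOW
  req#4 t=1s: ALLOW
  req#5 t=2s: ALLOW
  req#6 t=2s: DENY
  req#7 t=3s: DENY
  req#8 t=3s: DENY
  req#9 t=4s: DENY
  req#10 t=4s: DENY
  req#11 t=5s: ALLOW
  req#12 t=5s: ALLOW
  req#13 t=6s: ALLOW
  req#14 t=6s: ALLOW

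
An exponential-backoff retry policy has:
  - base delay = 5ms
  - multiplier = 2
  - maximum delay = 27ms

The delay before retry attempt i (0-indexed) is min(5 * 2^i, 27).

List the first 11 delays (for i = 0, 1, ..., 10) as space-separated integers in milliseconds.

Computing each delay:
  i=0: min(5*2^0, 27) = 5
  i=1: min(5*2^1, 27) = 10
  i=2: min(5*2^2, 27) = 20
  i=3: min(5*2^3, 27) = 27
  i=4: min(5*2^4, 27) = 27
  i=5: min(5*2^5, 27) = 27
  i=6: min(5*2^6, 27) = 27
  i=7: min(5*2^7, 27) = 27
  i=8: min(5*2^8, 27) = 27
  i=9: min(5*2^9, 27) = 27
  i=10: min(5*2^10, 27) = 27

Answer: 5 10 20 27 27 27 27 27 27 27 27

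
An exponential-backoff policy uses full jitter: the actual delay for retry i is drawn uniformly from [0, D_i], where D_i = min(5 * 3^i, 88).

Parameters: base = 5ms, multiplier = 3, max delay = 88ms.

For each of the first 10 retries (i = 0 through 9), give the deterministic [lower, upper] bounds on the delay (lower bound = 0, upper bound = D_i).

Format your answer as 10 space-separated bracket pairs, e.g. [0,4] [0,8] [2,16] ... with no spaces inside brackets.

Computing bounds per retry:
  i=0: D_i=min(5*3^0,88)=5, bounds=[0,5]
  i=1: D_i=min(5*3^1,88)=15, bounds=[0,15]
  i=2: D_i=min(5*3^2,88)=45, bounds=[0,45]
  i=3: D_i=min(5*3^3,88)=88, bounds=[0,88]
  i=4: D_i=min(5*3^4,88)=88, bounds=[0,88]
  i=5: D_i=min(5*3^5,88)=88, bounds=[0,88]
  i=6: D_i=min(5*3^6,88)=88, bounds=[0,88]
  i=7: D_i=min(5*3^7,88)=88, bounds=[0,88]
  i=8: D_i=min(5*3^8,88)=88, bounds=[0,88]
  i=9: D_i=min(5*3^9,88)=88, bounds=[0,88]

Answer: [0,5] [0,15] [0,45] [0,88] [0,88] [0,88] [0,88] [0,88] [0,88] [0,88]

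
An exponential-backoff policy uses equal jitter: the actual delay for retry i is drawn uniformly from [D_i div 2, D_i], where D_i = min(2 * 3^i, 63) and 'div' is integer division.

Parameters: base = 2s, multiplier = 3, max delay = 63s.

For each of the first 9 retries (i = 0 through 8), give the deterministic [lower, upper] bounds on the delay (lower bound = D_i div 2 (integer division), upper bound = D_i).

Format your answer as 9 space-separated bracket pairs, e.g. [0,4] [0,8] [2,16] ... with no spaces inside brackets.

Answer: [1,2] [3,6] [9,18] [27,54] [31,63] [31,63] [31,63] [31,63] [31,63]

Derivation:
Computing bounds per retry:
  i=0: D_i=min(2*3^0,63)=2, bounds=[1,2]
  i=1: D_i=min(2*3^1,63)=6, bounds=[3,6]
  i=2: D_i=min(2*3^2,63)=18, bounds=[9,18]
  i=3: D_i=min(2*3^3,63)=54, bounds=[27,54]
  i=4: D_i=min(2*3^4,63)=63, bounds=[31,63]
  i=5: D_i=min(2*3^5,63)=63, bounds=[31,63]
  i=6: D_i=min(2*3^6,63)=63, bounds=[31,63]
  i=7: D_i=min(2*3^7,63)=63, bounds=[31,63]
  i=8: D_i=min(2*3^8,63)=63, bounds=[31,63]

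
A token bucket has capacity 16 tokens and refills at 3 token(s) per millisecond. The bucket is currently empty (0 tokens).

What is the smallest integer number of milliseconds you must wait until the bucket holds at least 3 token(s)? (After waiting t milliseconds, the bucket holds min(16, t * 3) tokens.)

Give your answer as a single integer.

Need t * 3 >= 3, so t >= 3/3.
Smallest integer t = ceil(3/3) = 1.

Answer: 1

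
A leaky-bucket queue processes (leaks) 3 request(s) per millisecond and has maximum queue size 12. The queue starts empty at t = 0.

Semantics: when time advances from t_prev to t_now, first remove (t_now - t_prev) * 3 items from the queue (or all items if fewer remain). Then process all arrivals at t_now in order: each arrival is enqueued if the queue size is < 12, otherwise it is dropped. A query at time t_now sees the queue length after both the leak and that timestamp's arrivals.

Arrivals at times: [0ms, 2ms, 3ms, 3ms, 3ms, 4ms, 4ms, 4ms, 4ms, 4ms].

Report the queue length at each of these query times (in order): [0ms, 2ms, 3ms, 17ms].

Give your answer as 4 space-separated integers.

Answer: 1 1 3 0

Derivation:
Queue lengths at query times:
  query t=0ms: backlog = 1
  query t=2ms: backlog = 1
  query t=3ms: backlog = 3
  query t=17ms: backlog = 0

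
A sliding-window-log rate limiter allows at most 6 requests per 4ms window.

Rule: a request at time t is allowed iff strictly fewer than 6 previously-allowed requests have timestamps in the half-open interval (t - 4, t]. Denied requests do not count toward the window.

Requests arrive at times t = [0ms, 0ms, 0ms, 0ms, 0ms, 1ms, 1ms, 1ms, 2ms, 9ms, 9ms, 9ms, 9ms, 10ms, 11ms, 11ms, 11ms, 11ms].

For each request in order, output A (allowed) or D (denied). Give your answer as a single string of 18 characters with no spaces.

Tracking allowed requests in the window:
  req#1 t=0ms: ALLOW
  req#2 t=0ms: ALLOW
  req#3 t=0ms: ALLOW
  req#4 t=0ms: ALLOW
  req#5 t=0ms: ALLOW
  req#6 t=1ms: ALLOW
  req#7 t=1ms: DENY
  req#8 t=1ms: DENY
  req#9 t=2ms: DENY
  req#10 t=9ms: ALLOW
  req#11 t=9ms: ALLOW
  req#12 t=9ms: ALLOW
  req#13 t=9ms: ALLOW
  req#14 t=10ms: ALLOW
  req#15 t=11ms: ALLOW
  req#16 t=11ms: DENY
  req#17 t=11ms: DENY
  req#18 t=11ms: DENY

Answer: AAAAAADDDAAAAAADDD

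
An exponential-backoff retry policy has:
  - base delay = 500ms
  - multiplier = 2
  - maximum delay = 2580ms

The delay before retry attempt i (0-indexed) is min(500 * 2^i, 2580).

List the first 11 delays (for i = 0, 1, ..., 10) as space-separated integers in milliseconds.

Answer: 500 1000 2000 2580 2580 2580 2580 2580 2580 2580 2580

Derivation:
Computing each delay:
  i=0: min(500*2^0, 2580) = 500
  i=1: min(500*2^1, 2580) = 1000
  i=2: min(500*2^2, 2580) = 2000
  i=3: min(500*2^3, 2580) = 2580
  i=4: min(500*2^4, 2580) = 2580
  i=5: min(500*2^5, 2580) = 2580
  i=6: min(500*2^6, 2580) = 2580
  i=7: min(500*2^7, 2580) = 2580
  i=8: min(500*2^8, 2580) = 2580
  i=9: min(500*2^9, 2580) = 2580
  i=10: min(500*2^10, 2580) = 2580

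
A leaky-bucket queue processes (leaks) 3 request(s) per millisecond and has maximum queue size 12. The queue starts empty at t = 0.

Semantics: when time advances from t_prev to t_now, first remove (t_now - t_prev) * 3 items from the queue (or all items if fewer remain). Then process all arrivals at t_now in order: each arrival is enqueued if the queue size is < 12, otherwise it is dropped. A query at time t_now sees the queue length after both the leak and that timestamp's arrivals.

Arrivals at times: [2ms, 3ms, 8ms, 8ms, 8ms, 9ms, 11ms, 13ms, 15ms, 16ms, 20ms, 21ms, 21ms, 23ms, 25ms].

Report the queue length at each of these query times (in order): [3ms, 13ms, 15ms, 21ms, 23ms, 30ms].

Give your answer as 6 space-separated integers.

Answer: 1 1 1 2 1 0

Derivation:
Queue lengths at query times:
  query t=3ms: backlog = 1
  query t=13ms: backlog = 1
  query t=15ms: backlog = 1
  query t=21ms: backlog = 2
  query t=23ms: backlog = 1
  query t=30ms: backlog = 0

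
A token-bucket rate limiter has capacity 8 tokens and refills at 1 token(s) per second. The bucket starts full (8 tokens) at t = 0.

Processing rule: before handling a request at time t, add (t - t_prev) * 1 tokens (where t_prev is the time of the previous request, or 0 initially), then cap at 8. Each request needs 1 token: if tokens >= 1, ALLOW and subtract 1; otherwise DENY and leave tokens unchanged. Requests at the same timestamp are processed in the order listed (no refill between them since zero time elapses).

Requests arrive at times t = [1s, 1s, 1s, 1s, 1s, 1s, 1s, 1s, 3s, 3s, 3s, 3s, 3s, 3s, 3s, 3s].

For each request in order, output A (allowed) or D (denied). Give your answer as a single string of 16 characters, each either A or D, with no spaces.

Simulating step by step:
  req#1 t=1s: ALLOW
  req#2 t=1s: ALLOW
  req#3 t=1s: ALLOW
  req#4 t=1s: ALLOW
  req#5 t=1s: ALLOW
  req#6 t=1s: ALLOW
  req#7 t=1s: ALLOW
  req#8 t=1s: ALLOW
  req#9 t=3s: ALLOW
  req#10 t=3s: ALLOW
  req#11 t=3s: DENY
  req#12 t=3s: DENY
  req#13 t=3s: DENY
  req#14 t=3s: DENY
  req#15 t=3s: DENY
  req#16 t=3s: DENY

Answer: AAAAAAAAAADDDDDD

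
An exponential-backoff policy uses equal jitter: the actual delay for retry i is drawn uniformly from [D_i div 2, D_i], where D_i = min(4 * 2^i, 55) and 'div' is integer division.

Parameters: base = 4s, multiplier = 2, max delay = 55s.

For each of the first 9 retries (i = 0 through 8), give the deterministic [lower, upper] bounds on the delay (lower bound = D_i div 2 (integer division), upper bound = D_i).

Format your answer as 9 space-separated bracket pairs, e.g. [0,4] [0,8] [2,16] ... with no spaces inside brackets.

Answer: [2,4] [4,8] [8,16] [16,32] [27,55] [27,55] [27,55] [27,55] [27,55]

Derivation:
Computing bounds per retry:
  i=0: D_i=min(4*2^0,55)=4, bounds=[2,4]
  i=1: D_i=min(4*2^1,55)=8, bounds=[4,8]
  i=2: D_i=min(4*2^2,55)=16, bounds=[8,16]
  i=3: D_i=min(4*2^3,55)=32, bounds=[16,32]
  i=4: D_i=min(4*2^4,55)=55, bounds=[27,55]
  i=5: D_i=min(4*2^5,55)=55, bounds=[27,55]
  i=6: D_i=min(4*2^6,55)=55, bounds=[27,55]
  i=7: D_i=min(4*2^7,55)=55, bounds=[27,55]
  i=8: D_i=min(4*2^8,55)=55, bounds=[27,55]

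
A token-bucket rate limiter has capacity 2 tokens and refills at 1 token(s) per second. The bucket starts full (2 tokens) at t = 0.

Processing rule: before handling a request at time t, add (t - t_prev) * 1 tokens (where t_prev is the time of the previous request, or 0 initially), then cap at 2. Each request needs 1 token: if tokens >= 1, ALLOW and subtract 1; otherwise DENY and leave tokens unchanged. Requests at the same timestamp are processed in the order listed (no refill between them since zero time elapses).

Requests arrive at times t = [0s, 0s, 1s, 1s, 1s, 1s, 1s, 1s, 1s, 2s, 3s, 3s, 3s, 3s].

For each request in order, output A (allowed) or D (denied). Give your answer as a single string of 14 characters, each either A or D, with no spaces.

Answer: AAADDDDDDAADDD

Derivation:
Simulating step by step:
  req#1 t=0s: ALLOW
  req#2 t=0s: ALLOW
  req#3 t=1s: ALLOW
  req#4 t=1s: DENY
  req#5 t=1s: DENY
  req#6 t=1s: DENY
  req#7 t=1s: DENY
  req#8 t=1s: DENY
  req#9 t=1s: DENY
  req#10 t=2s: ALLOW
  req#11 t=3s: ALLOW
  req#12 t=3s: DENY
  req#13 t=3s: DENY
  req#14 t=3s: DENY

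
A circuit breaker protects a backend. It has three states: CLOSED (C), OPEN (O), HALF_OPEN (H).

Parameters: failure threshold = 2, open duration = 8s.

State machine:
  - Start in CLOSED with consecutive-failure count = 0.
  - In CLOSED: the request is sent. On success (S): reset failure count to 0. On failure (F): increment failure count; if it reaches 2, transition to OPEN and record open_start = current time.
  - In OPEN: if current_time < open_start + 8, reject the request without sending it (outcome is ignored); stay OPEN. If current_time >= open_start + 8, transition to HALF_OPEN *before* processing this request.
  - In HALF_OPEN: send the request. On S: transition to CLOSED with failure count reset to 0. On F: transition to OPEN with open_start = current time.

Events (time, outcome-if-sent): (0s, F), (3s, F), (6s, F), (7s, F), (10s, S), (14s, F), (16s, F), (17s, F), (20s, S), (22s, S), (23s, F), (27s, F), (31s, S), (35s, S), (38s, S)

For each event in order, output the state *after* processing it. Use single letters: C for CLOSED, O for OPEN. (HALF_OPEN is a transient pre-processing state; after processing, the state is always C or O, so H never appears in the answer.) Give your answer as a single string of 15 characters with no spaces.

Answer: COOOOOOOOCCOOCC

Derivation:
State after each event:
  event#1 t=0s outcome=F: state=CLOSED
  event#2 t=3s outcome=F: state=OPEN
  event#3 t=6s outcome=F: state=OPEN
  event#4 t=7s outcome=F: state=OPEN
  event#5 t=10s outcome=S: state=OPEN
  event#6 t=14s outcome=F: state=OPEN
  event#7 t=16s outcome=F: state=OPEN
  event#8 t=17s outcome=F: state=OPEN
  event#9 t=20s outcome=S: state=OPEN
  event#10 t=22s outcome=S: state=CLOSED
  event#11 t=23s outcome=F: state=CLOSED
  event#12 t=27s outcome=F: state=OPEN
  event#13 t=31s outcome=S: state=OPEN
  event#14 t=35s outcome=S: state=CLOSED
  event#15 t=38s outcome=S: state=CLOSED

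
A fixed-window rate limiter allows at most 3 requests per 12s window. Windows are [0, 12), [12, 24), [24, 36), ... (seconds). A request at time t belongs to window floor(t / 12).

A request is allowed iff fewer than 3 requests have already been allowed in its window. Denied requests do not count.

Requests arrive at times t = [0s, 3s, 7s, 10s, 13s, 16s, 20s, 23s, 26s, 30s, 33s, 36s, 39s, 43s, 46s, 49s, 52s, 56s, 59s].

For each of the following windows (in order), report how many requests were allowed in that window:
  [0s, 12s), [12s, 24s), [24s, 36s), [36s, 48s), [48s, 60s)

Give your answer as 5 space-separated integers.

Processing requests:
  req#1 t=0s (window 0): ALLOW
  req#2 t=3s (window 0): ALLOW
  req#3 t=7s (window 0): ALLOW
  req#4 t=10s (window 0): DENY
  req#5 t=13s (window 1): ALLOW
  req#6 t=16s (window 1): ALLOW
  req#7 t=20s (window 1): ALLOW
  req#8 t=23s (window 1): DENY
  req#9 t=26s (window 2): ALLOW
  req#10 t=30s (window 2): ALLOW
  req#11 t=33s (window 2): ALLOW
  req#12 t=36s (window 3): ALLOW
  req#13 t=39s (window 3): ALLOW
  req#14 t=43s (window 3): ALLOW
  req#15 t=46s (window 3): DENY
  req#16 t=49s (window 4): ALLOW
  req#17 t=52s (window 4): ALLOW
  req#18 t=56s (window 4): ALLOW
  req#19 t=59s (window 4): DENY

Allowed counts by window: 3 3 3 3 3

Answer: 3 3 3 3 3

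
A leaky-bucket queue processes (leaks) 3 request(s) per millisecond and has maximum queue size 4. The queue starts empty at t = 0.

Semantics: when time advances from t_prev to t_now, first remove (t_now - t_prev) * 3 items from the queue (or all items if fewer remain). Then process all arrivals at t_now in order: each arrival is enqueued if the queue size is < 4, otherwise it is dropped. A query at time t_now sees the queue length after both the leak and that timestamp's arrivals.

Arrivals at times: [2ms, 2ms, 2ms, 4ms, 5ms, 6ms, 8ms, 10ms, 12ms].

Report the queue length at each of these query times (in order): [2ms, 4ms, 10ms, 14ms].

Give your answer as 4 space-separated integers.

Answer: 3 1 1 0

Derivation:
Queue lengths at query times:
  query t=2ms: backlog = 3
  query t=4ms: backlog = 1
  query t=10ms: backlog = 1
  query t=14ms: backlog = 0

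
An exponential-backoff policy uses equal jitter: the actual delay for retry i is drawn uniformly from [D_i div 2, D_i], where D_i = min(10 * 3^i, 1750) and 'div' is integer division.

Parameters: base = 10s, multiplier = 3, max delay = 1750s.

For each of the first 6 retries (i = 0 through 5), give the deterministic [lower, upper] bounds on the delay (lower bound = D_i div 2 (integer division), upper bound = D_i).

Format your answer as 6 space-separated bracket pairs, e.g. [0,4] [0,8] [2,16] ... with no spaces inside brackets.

Answer: [5,10] [15,30] [45,90] [135,270] [405,810] [875,1750]

Derivation:
Computing bounds per retry:
  i=0: D_i=min(10*3^0,1750)=10, bounds=[5,10]
  i=1: D_i=min(10*3^1,1750)=30, bounds=[15,30]
  i=2: D_i=min(10*3^2,1750)=90, bounds=[45,90]
  i=3: D_i=min(10*3^3,1750)=270, bounds=[135,270]
  i=4: D_i=min(10*3^4,1750)=810, bounds=[405,810]
  i=5: D_i=min(10*3^5,1750)=1750, bounds=[875,1750]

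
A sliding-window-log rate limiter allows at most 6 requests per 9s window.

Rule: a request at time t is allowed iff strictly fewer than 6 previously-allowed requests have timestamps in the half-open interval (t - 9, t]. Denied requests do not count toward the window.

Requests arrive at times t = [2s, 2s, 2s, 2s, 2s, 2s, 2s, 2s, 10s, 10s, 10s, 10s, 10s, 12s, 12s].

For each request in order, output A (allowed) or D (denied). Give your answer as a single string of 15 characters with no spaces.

Answer: AAAAAADDDDDDDAA

Derivation:
Tracking allowed requests in the window:
  req#1 t=2s: ALLOW
  req#2 t=2s: ALLOW
  req#3 t=2s: ALLOW
  req#4 t=2s: ALLOW
  req#5 t=2s: ALLOW
  req#6 t=2s: ALLOW
  req#7 t=2s: DENY
  req#8 t=2s: DENY
  req#9 t=10s: DENY
  req#10 t=10s: DENY
  req#11 t=10s: DENY
  req#12 t=10s: DENY
  req#13 t=10s: DENY
  req#14 t=12s: ALLOW
  req#15 t=12s: ALLOW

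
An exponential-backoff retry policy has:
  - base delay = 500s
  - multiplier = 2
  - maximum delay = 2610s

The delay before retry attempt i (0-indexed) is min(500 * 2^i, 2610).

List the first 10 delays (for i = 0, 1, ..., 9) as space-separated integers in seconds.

Answer: 500 1000 2000 2610 2610 2610 2610 2610 2610 2610

Derivation:
Computing each delay:
  i=0: min(500*2^0, 2610) = 500
  i=1: min(500*2^1, 2610) = 1000
  i=2: min(500*2^2, 2610) = 2000
  i=3: min(500*2^3, 2610) = 2610
  i=4: min(500*2^4, 2610) = 2610
  i=5: min(500*2^5, 2610) = 2610
  i=6: min(500*2^6, 2610) = 2610
  i=7: min(500*2^7, 2610) = 2610
  i=8: min(500*2^8, 2610) = 2610
  i=9: min(500*2^9, 2610) = 2610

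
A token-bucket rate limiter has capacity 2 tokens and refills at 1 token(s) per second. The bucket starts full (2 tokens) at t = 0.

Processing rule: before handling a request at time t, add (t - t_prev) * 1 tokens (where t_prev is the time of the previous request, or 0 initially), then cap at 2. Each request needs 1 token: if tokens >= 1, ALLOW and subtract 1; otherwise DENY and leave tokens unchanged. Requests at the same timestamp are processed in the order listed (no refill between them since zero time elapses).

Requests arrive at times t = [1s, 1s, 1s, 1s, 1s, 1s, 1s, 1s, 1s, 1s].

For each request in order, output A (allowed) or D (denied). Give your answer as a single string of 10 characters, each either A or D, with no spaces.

Answer: AADDDDDDDD

Derivation:
Simulating step by step:
  req#1 t=1s: ALLOW
  req#2 t=1s: ALLOW
  req#3 t=1s: DENY
  req#4 t=1s: DENY
  req#5 t=1s: DENY
  req#6 t=1s: DENY
  req#7 t=1s: DENY
  req#8 t=1s: DENY
  req#9 t=1s: DENY
  req#10 t=1s: DENY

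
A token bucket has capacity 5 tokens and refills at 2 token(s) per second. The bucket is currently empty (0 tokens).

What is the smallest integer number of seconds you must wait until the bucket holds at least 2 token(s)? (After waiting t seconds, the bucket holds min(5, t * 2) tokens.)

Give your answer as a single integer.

Answer: 1

Derivation:
Need t * 2 >= 2, so t >= 2/2.
Smallest integer t = ceil(2/2) = 1.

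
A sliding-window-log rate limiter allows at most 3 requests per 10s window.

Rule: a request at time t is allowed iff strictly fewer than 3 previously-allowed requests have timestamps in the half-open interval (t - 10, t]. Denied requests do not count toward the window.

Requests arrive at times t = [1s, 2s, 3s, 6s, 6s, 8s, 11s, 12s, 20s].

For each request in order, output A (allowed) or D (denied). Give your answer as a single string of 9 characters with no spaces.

Answer: AAADDDAAA

Derivation:
Tracking allowed requests in the window:
  req#1 t=1s: ALLOW
  req#2 t=2s: ALLOW
  req#3 t=3s: ALLOW
  req#4 t=6s: DENY
  req#5 t=6s: DENY
  req#6 t=8s: DENY
  req#7 t=11s: ALLOW
  req#8 t=12s: ALLOW
  req#9 t=20s: ALLOW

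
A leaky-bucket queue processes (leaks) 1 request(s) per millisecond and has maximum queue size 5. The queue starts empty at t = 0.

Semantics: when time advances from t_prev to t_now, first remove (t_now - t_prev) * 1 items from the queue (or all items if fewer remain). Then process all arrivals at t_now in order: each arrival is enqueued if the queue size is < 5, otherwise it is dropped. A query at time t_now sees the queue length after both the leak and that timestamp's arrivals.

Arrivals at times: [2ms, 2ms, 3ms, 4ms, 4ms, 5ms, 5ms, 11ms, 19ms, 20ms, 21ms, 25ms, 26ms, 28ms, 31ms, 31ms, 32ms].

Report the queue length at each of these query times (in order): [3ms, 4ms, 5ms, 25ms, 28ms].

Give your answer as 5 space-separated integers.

Answer: 2 3 4 1 1

Derivation:
Queue lengths at query times:
  query t=3ms: backlog = 2
  query t=4ms: backlog = 3
  query t=5ms: backlog = 4
  query t=25ms: backlog = 1
  query t=28ms: backlog = 1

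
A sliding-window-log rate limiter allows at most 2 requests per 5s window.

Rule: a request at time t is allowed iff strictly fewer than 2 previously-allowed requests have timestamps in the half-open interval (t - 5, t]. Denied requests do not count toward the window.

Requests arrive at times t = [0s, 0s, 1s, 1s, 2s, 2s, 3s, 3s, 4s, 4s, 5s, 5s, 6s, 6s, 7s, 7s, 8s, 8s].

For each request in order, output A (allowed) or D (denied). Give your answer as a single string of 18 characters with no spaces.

Tracking allowed requests in the window:
  req#1 t=0s: ALLOW
  req#2 t=0s: ALLOW
  req#3 t=1s: DENY
  req#4 t=1s: DENY
  req#5 t=2s: DENY
  req#6 t=2s: DENY
  req#7 t=3s: DENY
  req#8 t=3s: DENY
  req#9 t=4s: DENY
  req#10 t=4s: DENY
  req#11 t=5s: ALLOW
  req#12 t=5s: ALLOW
  req#13 t=6s: DENY
  req#14 t=6s: DENY
  req#15 t=7s: DENY
  req#16 t=7s: DENY
  req#17 t=8s: DENY
  req#18 t=8s: DENY

Answer: AADDDDDDDDAADDDDDD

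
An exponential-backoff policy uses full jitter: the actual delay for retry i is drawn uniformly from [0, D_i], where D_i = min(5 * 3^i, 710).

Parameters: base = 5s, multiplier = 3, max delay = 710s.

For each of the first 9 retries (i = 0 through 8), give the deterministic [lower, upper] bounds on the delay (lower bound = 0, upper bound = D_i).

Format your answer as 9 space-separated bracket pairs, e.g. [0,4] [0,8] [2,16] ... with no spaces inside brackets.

Answer: [0,5] [0,15] [0,45] [0,135] [0,405] [0,710] [0,710] [0,710] [0,710]

Derivation:
Computing bounds per retry:
  i=0: D_i=min(5*3^0,710)=5, bounds=[0,5]
  i=1: D_i=min(5*3^1,710)=15, bounds=[0,15]
  i=2: D_i=min(5*3^2,710)=45, bounds=[0,45]
  i=3: D_i=min(5*3^3,710)=135, bounds=[0,135]
  i=4: D_i=min(5*3^4,710)=405, bounds=[0,405]
  i=5: D_i=min(5*3^5,710)=710, bounds=[0,710]
  i=6: D_i=min(5*3^6,710)=710, bounds=[0,710]
  i=7: D_i=min(5*3^7,710)=710, bounds=[0,710]
  i=8: D_i=min(5*3^8,710)=710, bounds=[0,710]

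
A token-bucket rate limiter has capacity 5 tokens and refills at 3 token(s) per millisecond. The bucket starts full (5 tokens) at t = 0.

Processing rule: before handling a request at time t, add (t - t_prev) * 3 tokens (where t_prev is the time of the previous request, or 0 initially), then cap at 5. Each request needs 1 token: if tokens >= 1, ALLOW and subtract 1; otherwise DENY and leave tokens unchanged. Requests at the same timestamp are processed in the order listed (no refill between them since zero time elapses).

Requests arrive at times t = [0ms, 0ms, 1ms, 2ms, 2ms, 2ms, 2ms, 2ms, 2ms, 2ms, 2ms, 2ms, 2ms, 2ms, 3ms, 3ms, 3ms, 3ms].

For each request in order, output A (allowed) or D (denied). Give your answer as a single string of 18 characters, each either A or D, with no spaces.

Simulating step by step:
  req#1 t=0ms: ALLOW
  req#2 t=0ms: ALLOW
  req#3 t=1ms: ALLOW
  req#4 t=2ms: ALLOW
  req#5 t=2ms: ALLOW
  req#6 t=2ms: ALLOW
  req#7 t=2ms: ALLOW
  req#8 t=2ms: ALLOW
  req#9 t=2ms: DENY
  req#10 t=2ms: DENY
  req#11 t=2ms: DENY
  req#12 t=2ms: DENY
  req#13 t=2ms: DENY
  req#14 t=2ms: DENY
  req#15 t=3ms: ALLOW
  req#16 t=3ms: ALLOW
  req#17 t=3ms: ALLOW
  req#18 t=3ms: DENY

Answer: AAAAAAAADDDDDDAAAD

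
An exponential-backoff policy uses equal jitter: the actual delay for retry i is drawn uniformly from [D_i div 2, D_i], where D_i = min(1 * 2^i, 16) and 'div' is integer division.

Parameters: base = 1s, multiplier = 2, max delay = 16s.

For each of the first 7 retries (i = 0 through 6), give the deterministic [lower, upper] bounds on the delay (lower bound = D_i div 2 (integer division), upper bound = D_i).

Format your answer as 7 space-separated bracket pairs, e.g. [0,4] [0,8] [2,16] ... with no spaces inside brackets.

Computing bounds per retry:
  i=0: D_i=min(1*2^0,16)=1, bounds=[0,1]
  i=1: D_i=min(1*2^1,16)=2, bounds=[1,2]
  i=2: D_i=min(1*2^2,16)=4, bounds=[2,4]
  i=3: D_i=min(1*2^3,16)=8, bounds=[4,8]
  i=4: D_i=min(1*2^4,16)=16, bounds=[8,16]
  i=5: D_i=min(1*2^5,16)=16, bounds=[8,16]
  i=6: D_i=min(1*2^6,16)=16, bounds=[8,16]

Answer: [0,1] [1,2] [2,4] [4,8] [8,16] [8,16] [8,16]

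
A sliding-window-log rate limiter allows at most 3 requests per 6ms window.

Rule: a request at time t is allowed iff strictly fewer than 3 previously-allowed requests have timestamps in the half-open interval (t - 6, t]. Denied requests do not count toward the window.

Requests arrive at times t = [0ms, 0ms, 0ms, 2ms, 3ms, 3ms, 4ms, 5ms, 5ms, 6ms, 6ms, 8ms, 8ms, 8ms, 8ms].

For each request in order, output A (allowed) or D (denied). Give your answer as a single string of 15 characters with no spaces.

Tracking allowed requests in the window:
  req#1 t=0ms: ALLOW
  req#2 t=0ms: ALLOW
  req#3 t=0ms: ALLOW
  req#4 t=2ms: DENY
  req#5 t=3ms: DENY
  req#6 t=3ms: DENY
  req#7 t=4ms: DENY
  req#8 t=5ms: DENY
  req#9 t=5ms: DENY
  req#10 t=6ms: ALLOW
  req#11 t=6ms: ALLOW
  req#12 t=8ms: ALLOW
  req#13 t=8ms: DENY
  req#14 t=8ms: DENY
  req#15 t=8ms: DENY

Answer: AAADDDDDDAAADDD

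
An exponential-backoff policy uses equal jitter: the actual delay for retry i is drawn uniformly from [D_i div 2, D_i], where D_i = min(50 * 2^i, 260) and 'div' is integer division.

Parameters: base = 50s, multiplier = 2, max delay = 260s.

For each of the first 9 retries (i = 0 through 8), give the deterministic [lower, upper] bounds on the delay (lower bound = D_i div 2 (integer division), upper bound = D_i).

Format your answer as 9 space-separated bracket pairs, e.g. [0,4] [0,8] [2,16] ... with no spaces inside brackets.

Answer: [25,50] [50,100] [100,200] [130,260] [130,260] [130,260] [130,260] [130,260] [130,260]

Derivation:
Computing bounds per retry:
  i=0: D_i=min(50*2^0,260)=50, bounds=[25,50]
  i=1: D_i=min(50*2^1,260)=100, bounds=[50,100]
  i=2: D_i=min(50*2^2,260)=200, bounds=[100,200]
  i=3: D_i=min(50*2^3,260)=260, bounds=[130,260]
  i=4: D_i=min(50*2^4,260)=260, bounds=[130,260]
  i=5: D_i=min(50*2^5,260)=260, bounds=[130,260]
  i=6: D_i=min(50*2^6,260)=260, bounds=[130,260]
  i=7: D_i=min(50*2^7,260)=260, bounds=[130,260]
  i=8: D_i=min(50*2^8,260)=260, bounds=[130,260]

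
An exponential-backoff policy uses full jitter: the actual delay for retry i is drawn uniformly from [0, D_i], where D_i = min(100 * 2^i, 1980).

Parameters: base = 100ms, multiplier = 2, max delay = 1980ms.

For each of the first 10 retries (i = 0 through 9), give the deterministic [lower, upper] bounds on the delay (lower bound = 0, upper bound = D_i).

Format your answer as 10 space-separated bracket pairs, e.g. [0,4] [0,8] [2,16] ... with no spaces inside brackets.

Computing bounds per retry:
  i=0: D_i=min(100*2^0,1980)=100, bounds=[0,100]
  i=1: D_i=min(100*2^1,1980)=200, bounds=[0,200]
  i=2: D_i=min(100*2^2,1980)=400, bounds=[0,400]
  i=3: D_i=min(100*2^3,1980)=800, bounds=[0,800]
  i=4: D_i=min(100*2^4,1980)=1600, bounds=[0,1600]
  i=5: D_i=min(100*2^5,1980)=1980, bounds=[0,1980]
  i=6: D_i=min(100*2^6,1980)=1980, bounds=[0,1980]
  i=7: D_i=min(100*2^7,1980)=1980, bounds=[0,1980]
  i=8: D_i=min(100*2^8,1980)=1980, bounds=[0,1980]
  i=9: D_i=min(100*2^9,1980)=1980, bounds=[0,1980]

Answer: [0,100] [0,200] [0,400] [0,800] [0,1600] [0,1980] [0,1980] [0,1980] [0,1980] [0,1980]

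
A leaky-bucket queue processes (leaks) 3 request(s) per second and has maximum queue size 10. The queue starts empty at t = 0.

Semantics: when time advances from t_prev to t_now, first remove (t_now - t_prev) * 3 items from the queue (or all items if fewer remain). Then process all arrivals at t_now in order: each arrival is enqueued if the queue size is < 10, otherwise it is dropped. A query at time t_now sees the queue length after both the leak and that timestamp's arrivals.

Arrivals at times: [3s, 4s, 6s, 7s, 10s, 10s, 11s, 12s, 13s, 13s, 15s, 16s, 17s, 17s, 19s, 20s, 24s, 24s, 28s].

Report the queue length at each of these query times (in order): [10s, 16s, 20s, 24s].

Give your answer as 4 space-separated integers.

Answer: 2 1 1 2

Derivation:
Queue lengths at query times:
  query t=10s: backlog = 2
  query t=16s: backlog = 1
  query t=20s: backlog = 1
  query t=24s: backlog = 2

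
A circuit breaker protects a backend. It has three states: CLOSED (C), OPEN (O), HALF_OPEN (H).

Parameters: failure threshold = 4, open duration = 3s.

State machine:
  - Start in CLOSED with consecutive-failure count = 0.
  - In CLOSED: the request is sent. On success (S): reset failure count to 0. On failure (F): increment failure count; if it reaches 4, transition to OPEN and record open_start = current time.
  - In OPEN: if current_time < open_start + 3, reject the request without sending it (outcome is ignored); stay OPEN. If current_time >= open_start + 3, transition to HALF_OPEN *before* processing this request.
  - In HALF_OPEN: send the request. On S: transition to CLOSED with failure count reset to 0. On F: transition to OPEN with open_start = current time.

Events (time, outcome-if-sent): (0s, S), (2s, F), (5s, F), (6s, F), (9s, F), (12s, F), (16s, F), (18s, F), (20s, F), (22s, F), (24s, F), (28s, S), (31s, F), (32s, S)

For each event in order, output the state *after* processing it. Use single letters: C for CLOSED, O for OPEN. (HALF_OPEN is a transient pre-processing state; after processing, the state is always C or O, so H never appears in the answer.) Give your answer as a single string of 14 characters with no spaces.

Answer: CCCCOOOOOOOCCC

Derivation:
State after each event:
  event#1 t=0s outcome=S: state=CLOSED
  event#2 t=2s outcome=F: state=CLOSED
  event#3 t=5s outcome=F: state=CLOSED
  event#4 t=6s outcome=F: state=CLOSED
  event#5 t=9s outcome=F: state=OPEN
  event#6 t=12s outcome=F: state=OPEN
  event#7 t=16s outcome=F: state=OPEN
  event#8 t=18s outcome=F: state=OPEN
  event#9 t=20s outcome=F: state=OPEN
  event#10 t=22s outcome=F: state=OPEN
  event#11 t=24s outcome=F: state=OPEN
  event#12 t=28s outcome=S: state=CLOSED
  event#13 t=31s outcome=F: state=CLOSED
  event#14 t=32s outcome=S: state=CLOSED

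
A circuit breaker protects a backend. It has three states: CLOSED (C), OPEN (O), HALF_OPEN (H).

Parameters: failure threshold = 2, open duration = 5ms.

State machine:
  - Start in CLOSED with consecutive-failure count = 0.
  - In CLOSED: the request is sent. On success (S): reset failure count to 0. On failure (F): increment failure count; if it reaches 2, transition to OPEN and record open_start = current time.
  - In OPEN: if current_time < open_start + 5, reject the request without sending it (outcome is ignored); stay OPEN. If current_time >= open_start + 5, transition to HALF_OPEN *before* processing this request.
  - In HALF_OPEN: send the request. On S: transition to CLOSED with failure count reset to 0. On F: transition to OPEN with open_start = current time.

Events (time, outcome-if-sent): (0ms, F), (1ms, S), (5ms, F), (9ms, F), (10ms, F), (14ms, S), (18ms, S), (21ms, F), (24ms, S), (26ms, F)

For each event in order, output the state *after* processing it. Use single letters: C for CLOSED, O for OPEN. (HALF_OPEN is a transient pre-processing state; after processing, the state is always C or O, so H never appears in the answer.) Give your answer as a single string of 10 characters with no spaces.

State after each event:
  event#1 t=0ms outcome=F: state=CLOSED
  event#2 t=1ms outcome=S: state=CLOSED
  event#3 t=5ms outcome=F: state=CLOSED
  event#4 t=9ms outcome=F: state=OPEN
  event#5 t=10ms outcome=F: state=OPEN
  event#6 t=14ms outcome=S: state=CLOSED
  event#7 t=18ms outcome=S: state=CLOSED
  event#8 t=21ms outcome=F: state=CLOSED
  event#9 t=24ms outcome=S: state=CLOSED
  event#10 t=26ms outcome=F: state=CLOSED

Answer: CCCOOCCCCC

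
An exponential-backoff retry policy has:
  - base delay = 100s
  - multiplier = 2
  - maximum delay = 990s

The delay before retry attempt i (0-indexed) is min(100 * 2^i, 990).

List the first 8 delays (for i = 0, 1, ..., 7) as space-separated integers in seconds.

Computing each delay:
  i=0: min(100*2^0, 990) = 100
  i=1: min(100*2^1, 990) = 200
  i=2: min(100*2^2, 990) = 400
  i=3: min(100*2^3, 990) = 800
  i=4: min(100*2^4, 990) = 990
  i=5: min(100*2^5, 990) = 990
  i=6: min(100*2^6, 990) = 990
  i=7: min(100*2^7, 990) = 990

Answer: 100 200 400 800 990 990 990 990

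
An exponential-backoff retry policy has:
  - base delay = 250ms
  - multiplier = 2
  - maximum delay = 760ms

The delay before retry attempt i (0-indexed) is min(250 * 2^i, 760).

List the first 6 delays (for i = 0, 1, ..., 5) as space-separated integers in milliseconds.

Computing each delay:
  i=0: min(250*2^0, 760) = 250
  i=1: min(250*2^1, 760) = 500
  i=2: min(250*2^2, 760) = 760
  i=3: min(250*2^3, 760) = 760
  i=4: min(250*2^4, 760) = 760
  i=5: min(250*2^5, 760) = 760

Answer: 250 500 760 760 760 760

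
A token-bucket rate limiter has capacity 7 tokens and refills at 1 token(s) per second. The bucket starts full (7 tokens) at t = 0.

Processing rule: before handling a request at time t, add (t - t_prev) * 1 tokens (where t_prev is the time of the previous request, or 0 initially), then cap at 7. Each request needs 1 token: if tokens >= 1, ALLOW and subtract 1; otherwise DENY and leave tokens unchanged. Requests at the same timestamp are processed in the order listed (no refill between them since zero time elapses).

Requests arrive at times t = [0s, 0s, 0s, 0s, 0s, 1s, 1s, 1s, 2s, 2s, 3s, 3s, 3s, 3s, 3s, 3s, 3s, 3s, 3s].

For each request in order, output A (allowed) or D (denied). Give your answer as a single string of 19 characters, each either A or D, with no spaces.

Simulating step by step:
  req#1 t=0s: ALLOW
  req#2 t=0s: ALLOW
  req#3 t=0s: ALLOW
  req#4 t=0s: ALLOW
  req#5 t=0s: ALLOW
  req#6 t=1s: ALLOW
  req#7 t=1s: ALLOW
  req#8 t=1s: ALLOW
  req#9 t=2s: ALLOW
  req#10 t=2s: DENY
  req#11 t=3s: ALLOW
  req#12 t=3s: DENY
  req#13 t=3s: DENY
  req#14 t=3s: DENY
  req#15 t=3s: DENY
  req#16 t=3s: DENY
  req#17 t=3s: DENY
  req#18 t=3s: DENY
  req#19 t=3s: DENY

Answer: AAAAAAAAADADDDDDDDD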